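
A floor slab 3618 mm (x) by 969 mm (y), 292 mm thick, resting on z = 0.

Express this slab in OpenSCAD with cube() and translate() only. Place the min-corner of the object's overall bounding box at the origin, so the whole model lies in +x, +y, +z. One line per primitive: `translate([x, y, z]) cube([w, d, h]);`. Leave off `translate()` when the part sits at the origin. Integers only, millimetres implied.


cube([3618, 969, 292]);


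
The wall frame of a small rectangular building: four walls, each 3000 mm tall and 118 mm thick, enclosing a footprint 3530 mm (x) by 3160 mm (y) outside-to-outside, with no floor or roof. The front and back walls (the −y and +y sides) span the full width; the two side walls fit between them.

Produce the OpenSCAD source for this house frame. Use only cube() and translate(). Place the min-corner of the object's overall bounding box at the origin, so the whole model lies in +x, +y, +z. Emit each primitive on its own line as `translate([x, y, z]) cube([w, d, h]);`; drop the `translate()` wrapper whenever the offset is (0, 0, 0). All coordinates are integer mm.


cube([3530, 118, 3000]);
translate([0, 3042, 0]) cube([3530, 118, 3000]);
translate([0, 118, 0]) cube([118, 2924, 3000]);
translate([3412, 118, 0]) cube([118, 2924, 3000]);


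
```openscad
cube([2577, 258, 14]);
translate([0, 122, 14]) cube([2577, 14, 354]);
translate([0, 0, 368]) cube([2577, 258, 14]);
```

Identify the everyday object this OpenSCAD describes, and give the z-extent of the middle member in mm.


An I-beam. The web height is 354 mm.

Two wide flanges with a thin centred web — an I-beam. Overall 382 mm minus two 14 mm flanges gives a web of 382 − 2·14 = 354 mm.


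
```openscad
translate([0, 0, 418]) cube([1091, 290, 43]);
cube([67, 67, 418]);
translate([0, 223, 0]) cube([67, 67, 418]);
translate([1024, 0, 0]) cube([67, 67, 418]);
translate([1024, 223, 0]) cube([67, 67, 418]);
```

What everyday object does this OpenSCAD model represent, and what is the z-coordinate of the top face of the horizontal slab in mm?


A bench. The seat-top height is 461 mm.

A long slab on four corner posts — a bench. The slab sits at z = 418 with thickness 43, so the top is 418 + 43 = 461 mm.


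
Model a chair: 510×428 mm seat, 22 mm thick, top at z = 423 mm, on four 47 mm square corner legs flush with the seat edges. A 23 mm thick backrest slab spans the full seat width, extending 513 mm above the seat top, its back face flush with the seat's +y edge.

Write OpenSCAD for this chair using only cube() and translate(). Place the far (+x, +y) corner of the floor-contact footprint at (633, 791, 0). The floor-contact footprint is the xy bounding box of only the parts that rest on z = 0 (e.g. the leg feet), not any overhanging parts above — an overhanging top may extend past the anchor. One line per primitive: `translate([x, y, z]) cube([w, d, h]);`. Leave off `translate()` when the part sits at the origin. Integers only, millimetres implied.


// leg_h = 423 - 22 = 401
translate([123, 363, 401]) cube([510, 428, 22]);
translate([123, 363, 0]) cube([47, 47, 401]);
translate([586, 363, 0]) cube([47, 47, 401]);
translate([123, 744, 0]) cube([47, 47, 401]);
translate([586, 744, 0]) cube([47, 47, 401]);
translate([123, 768, 423]) cube([510, 23, 513]);


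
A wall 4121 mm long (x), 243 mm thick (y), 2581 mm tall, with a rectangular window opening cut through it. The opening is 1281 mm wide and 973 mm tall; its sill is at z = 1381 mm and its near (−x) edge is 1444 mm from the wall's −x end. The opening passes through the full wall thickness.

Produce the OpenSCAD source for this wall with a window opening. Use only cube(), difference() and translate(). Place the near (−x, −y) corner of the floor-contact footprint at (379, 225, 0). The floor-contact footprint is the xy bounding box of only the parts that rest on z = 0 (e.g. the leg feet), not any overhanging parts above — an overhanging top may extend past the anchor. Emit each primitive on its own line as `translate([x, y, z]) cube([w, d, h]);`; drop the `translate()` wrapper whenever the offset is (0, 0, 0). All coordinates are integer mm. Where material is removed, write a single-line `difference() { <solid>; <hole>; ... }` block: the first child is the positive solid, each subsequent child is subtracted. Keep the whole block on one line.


difference() { translate([379, 225, 0]) cube([4121, 243, 2581]); translate([1823, 225, 1381]) cube([1281, 243, 973]); }


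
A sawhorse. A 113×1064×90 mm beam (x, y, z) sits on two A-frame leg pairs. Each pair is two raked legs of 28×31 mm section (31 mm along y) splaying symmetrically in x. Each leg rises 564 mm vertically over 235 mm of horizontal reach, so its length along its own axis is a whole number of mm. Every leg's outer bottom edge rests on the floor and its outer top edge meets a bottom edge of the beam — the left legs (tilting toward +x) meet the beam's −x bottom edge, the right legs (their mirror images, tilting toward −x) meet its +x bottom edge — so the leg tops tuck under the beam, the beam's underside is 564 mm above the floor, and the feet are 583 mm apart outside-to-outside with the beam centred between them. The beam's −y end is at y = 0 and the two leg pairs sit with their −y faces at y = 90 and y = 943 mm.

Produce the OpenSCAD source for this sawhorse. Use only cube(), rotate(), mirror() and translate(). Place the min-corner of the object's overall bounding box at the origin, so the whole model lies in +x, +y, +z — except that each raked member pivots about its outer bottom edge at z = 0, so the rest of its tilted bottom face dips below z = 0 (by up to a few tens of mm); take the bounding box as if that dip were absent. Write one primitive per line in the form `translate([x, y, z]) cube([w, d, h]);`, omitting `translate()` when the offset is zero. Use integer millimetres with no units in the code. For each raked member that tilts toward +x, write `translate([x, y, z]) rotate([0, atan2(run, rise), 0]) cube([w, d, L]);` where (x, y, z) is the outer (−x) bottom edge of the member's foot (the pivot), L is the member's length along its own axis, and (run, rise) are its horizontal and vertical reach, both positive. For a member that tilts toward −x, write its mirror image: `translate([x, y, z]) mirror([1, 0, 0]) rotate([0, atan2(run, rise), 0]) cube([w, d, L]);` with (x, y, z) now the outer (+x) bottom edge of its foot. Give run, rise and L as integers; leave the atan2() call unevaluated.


// leg length = √(235² + 564²) = 611
// right-leg outer foot x = 2·235 + 113 = 583
// beam min-corner = (235, 0, 564)
translate([235, 0, 564]) cube([113, 1064, 90]);
translate([0, 90, 0]) rotate([0, atan2(235, 564), 0]) cube([28, 31, 611]);
translate([583, 90, 0]) mirror([1, 0, 0]) rotate([0, atan2(235, 564), 0]) cube([28, 31, 611]);
translate([0, 943, 0]) rotate([0, atan2(235, 564), 0]) cube([28, 31, 611]);
translate([583, 943, 0]) mirror([1, 0, 0]) rotate([0, atan2(235, 564), 0]) cube([28, 31, 611]);


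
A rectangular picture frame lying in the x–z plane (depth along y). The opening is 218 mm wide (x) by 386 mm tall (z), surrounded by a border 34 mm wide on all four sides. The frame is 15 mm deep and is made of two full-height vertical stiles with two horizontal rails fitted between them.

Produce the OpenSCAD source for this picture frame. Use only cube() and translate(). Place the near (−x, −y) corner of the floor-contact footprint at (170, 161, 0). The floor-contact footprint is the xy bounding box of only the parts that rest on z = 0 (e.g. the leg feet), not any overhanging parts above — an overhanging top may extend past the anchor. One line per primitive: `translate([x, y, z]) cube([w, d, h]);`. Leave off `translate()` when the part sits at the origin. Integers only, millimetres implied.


translate([170, 161, 0]) cube([34, 15, 454]);
translate([422, 161, 0]) cube([34, 15, 454]);
translate([204, 161, 0]) cube([218, 15, 34]);
translate([204, 161, 420]) cube([218, 15, 34]);


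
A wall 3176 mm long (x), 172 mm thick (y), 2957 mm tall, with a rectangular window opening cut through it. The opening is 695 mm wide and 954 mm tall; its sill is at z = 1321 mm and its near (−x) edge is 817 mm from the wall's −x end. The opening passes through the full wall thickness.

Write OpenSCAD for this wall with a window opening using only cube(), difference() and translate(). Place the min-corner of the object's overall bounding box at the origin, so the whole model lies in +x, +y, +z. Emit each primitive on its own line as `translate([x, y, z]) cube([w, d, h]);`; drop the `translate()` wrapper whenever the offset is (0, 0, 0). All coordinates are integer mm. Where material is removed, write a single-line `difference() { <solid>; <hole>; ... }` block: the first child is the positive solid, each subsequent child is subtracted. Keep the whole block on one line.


difference() { cube([3176, 172, 2957]); translate([817, 0, 1321]) cube([695, 172, 954]); }


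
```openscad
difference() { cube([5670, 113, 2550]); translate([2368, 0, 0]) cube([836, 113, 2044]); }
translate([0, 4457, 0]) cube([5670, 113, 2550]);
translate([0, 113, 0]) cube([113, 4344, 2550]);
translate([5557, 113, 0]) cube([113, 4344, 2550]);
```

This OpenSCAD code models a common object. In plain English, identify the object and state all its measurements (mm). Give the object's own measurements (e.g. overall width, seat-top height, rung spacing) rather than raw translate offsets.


A single room: four walls, each 2550 mm tall and 113 mm thick, enclosing an outside footprint 5670×4570 mm (x × y), no floor or roof. The front and back walls (−y and +y sides) run the full x-width; the side walls fit between their inner faces. A door opening 836 mm wide and 2044 mm tall is cut through the front wall from the floor up, its −x edge 2368 mm from the wall's −x end.


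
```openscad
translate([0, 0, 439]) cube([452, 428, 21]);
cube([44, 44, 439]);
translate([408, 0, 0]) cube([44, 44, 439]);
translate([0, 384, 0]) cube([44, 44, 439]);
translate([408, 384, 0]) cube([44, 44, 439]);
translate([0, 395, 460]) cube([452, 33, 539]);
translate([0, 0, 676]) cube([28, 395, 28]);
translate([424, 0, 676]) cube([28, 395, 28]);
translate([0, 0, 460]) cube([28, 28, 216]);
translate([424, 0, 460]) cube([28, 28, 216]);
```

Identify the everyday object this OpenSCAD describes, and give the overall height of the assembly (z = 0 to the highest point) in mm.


A chair. The overall height is 999 mm.

A slab on four corner posts with a tall panel at the back — a chair. The seat slab sits at z = 439 with thickness 21, and the 539 mm backrest starts at the seat top, so the overall height is 439 + 21 + 539 = 999 mm.


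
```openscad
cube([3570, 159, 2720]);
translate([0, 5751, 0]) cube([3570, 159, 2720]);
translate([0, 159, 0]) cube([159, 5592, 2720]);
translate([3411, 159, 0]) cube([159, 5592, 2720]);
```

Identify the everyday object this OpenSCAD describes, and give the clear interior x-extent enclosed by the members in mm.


A house (or room) frame. The interior width is 3252 mm.

Four 2720 mm walls enclosing a rectangle with no floor or roof — a room or house frame. Outside width is 3570 mm and wall thickness is 159 mm, so the interior width is 3570 − 2 × 159 = 3252 mm.


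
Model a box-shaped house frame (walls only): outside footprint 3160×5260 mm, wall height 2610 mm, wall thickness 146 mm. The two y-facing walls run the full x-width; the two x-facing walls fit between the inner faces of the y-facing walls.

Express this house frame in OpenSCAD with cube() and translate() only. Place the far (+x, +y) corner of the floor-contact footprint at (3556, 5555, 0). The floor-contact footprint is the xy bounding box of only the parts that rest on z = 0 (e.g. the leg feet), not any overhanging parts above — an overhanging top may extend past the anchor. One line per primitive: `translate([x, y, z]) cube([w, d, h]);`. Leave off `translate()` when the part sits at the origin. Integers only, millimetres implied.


translate([396, 295, 0]) cube([3160, 146, 2610]);
translate([396, 5409, 0]) cube([3160, 146, 2610]);
translate([396, 441, 0]) cube([146, 4968, 2610]);
translate([3410, 441, 0]) cube([146, 4968, 2610]);


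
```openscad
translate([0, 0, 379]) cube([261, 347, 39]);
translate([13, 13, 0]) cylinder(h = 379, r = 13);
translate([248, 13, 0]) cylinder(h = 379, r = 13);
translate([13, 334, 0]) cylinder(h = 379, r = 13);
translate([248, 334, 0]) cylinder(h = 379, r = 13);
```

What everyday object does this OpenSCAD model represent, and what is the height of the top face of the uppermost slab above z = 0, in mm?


A stool. The seat height is 418 mm.

A 261×347×39 slab at z = 379 on four corner cylinders — a stool. The seat top is 379 + 39 = 418 mm.


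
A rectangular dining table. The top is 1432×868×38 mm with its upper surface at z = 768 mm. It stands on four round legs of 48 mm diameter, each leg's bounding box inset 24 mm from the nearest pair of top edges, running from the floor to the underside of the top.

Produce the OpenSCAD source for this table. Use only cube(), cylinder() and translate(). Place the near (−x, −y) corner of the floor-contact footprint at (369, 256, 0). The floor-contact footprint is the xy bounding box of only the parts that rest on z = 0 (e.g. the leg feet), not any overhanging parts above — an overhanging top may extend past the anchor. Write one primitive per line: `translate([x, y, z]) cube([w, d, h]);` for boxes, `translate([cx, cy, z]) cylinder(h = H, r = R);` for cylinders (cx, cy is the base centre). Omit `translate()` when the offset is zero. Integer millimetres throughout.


translate([345, 232, 730]) cube([1432, 868, 38]);
translate([393, 280, 0]) cylinder(h = 730, r = 24);
translate([1729, 280, 0]) cylinder(h = 730, r = 24);
translate([393, 1052, 0]) cylinder(h = 730, r = 24);
translate([1729, 1052, 0]) cylinder(h = 730, r = 24);


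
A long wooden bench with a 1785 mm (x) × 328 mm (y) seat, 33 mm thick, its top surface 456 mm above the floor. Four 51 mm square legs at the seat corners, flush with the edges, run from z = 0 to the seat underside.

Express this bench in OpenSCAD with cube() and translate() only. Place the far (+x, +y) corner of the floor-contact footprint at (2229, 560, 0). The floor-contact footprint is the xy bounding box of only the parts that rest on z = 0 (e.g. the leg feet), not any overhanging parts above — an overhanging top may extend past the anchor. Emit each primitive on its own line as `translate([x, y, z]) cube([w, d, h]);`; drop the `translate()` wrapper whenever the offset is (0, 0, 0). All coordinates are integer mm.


translate([444, 232, 423]) cube([1785, 328, 33]);
translate([444, 232, 0]) cube([51, 51, 423]);
translate([444, 509, 0]) cube([51, 51, 423]);
translate([2178, 232, 0]) cube([51, 51, 423]);
translate([2178, 509, 0]) cube([51, 51, 423]);


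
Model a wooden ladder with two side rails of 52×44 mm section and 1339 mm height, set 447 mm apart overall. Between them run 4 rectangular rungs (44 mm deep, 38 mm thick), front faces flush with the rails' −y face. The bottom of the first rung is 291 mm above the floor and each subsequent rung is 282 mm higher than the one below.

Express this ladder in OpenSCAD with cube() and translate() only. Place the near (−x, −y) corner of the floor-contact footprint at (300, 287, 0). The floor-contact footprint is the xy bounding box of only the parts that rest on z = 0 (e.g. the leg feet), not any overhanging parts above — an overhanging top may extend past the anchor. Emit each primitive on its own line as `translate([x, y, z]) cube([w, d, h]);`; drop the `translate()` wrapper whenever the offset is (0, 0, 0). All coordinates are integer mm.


translate([300, 287, 0]) cube([52, 44, 1339]);
translate([695, 287, 0]) cube([52, 44, 1339]);
translate([352, 287, 291]) cube([343, 44, 38]);
translate([352, 287, 573]) cube([343, 44, 38]);
translate([352, 287, 855]) cube([343, 44, 38]);
translate([352, 287, 1137]) cube([343, 44, 38]);


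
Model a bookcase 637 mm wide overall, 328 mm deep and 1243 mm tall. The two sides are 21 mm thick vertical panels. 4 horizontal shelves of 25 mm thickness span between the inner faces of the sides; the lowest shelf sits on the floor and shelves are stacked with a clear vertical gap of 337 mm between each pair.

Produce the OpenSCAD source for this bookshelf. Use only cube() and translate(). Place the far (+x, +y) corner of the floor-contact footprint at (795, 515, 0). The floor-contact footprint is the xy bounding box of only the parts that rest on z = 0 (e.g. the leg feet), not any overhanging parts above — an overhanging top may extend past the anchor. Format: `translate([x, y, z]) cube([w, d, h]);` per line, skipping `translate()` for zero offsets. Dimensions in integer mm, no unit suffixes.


translate([158, 187, 0]) cube([21, 328, 1243]);
translate([774, 187, 0]) cube([21, 328, 1243]);
translate([179, 187, 0]) cube([595, 328, 25]);
translate([179, 187, 362]) cube([595, 328, 25]);
translate([179, 187, 724]) cube([595, 328, 25]);
translate([179, 187, 1086]) cube([595, 328, 25]);


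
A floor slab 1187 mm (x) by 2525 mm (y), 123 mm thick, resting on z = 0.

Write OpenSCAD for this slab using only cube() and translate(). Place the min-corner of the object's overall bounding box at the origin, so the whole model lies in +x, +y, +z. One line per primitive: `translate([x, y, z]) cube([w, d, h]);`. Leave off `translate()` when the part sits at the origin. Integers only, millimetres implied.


cube([1187, 2525, 123]);


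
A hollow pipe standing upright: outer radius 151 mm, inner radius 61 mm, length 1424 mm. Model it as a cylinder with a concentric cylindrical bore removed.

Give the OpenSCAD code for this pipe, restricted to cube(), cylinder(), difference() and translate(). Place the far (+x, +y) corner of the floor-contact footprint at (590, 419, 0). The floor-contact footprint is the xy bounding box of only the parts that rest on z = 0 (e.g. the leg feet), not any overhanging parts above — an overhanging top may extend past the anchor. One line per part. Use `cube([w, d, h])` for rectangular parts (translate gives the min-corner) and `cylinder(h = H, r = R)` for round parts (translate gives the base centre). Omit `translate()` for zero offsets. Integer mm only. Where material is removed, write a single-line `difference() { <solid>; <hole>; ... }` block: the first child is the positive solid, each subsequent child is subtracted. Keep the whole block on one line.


difference() { translate([439, 268, 0]) cylinder(h = 1424, r = 151); translate([439, 268, 0]) cylinder(h = 1424, r = 61); }


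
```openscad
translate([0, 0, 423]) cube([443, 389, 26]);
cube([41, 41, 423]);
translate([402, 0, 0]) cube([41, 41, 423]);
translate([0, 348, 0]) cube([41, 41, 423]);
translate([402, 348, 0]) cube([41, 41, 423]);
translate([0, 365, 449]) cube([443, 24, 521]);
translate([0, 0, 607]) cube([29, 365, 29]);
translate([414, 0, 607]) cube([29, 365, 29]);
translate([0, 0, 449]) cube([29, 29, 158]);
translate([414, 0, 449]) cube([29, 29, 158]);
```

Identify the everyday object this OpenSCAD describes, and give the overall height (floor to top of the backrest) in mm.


A chair. The overall height is 970 mm.

A slab on four corner posts with a tall panel at the back — a chair. The seat slab sits at z = 423 with thickness 26, and the 521 mm backrest starts at the seat top, so the overall height is 423 + 26 + 521 = 970 mm.


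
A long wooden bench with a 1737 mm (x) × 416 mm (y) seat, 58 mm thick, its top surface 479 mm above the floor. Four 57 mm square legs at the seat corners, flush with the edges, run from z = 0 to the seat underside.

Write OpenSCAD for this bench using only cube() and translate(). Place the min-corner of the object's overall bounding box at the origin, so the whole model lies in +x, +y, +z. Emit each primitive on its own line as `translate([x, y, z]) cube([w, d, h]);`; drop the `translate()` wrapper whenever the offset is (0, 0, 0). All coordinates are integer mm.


translate([0, 0, 421]) cube([1737, 416, 58]);
cube([57, 57, 421]);
translate([0, 359, 0]) cube([57, 57, 421]);
translate([1680, 0, 0]) cube([57, 57, 421]);
translate([1680, 359, 0]) cube([57, 57, 421]);


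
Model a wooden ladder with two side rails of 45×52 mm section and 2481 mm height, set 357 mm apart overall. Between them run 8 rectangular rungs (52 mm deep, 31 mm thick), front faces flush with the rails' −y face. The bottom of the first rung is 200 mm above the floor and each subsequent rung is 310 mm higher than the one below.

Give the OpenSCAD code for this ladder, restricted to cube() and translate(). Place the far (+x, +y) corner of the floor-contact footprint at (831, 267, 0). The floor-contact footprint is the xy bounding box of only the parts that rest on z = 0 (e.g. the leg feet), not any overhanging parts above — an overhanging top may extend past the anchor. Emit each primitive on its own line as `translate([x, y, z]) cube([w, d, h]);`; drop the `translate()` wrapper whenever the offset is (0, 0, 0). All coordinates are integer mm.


translate([474, 215, 0]) cube([45, 52, 2481]);
translate([786, 215, 0]) cube([45, 52, 2481]);
translate([519, 215, 200]) cube([267, 52, 31]);
translate([519, 215, 510]) cube([267, 52, 31]);
translate([519, 215, 820]) cube([267, 52, 31]);
translate([519, 215, 1130]) cube([267, 52, 31]);
translate([519, 215, 1440]) cube([267, 52, 31]);
translate([519, 215, 1750]) cube([267, 52, 31]);
translate([519, 215, 2060]) cube([267, 52, 31]);
translate([519, 215, 2370]) cube([267, 52, 31]);


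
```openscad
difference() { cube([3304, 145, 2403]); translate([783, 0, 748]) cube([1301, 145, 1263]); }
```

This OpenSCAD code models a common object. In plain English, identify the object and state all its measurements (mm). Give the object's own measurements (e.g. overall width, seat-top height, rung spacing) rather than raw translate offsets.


A wall 3304 mm long (x), 145 mm thick (y), 2403 mm tall, with a rectangular window opening cut through it. The opening is 1301 mm wide and 1263 mm tall; its sill is at z = 748 mm and its near (−x) edge is 783 mm from the wall's −x end. The opening passes through the full wall thickness.


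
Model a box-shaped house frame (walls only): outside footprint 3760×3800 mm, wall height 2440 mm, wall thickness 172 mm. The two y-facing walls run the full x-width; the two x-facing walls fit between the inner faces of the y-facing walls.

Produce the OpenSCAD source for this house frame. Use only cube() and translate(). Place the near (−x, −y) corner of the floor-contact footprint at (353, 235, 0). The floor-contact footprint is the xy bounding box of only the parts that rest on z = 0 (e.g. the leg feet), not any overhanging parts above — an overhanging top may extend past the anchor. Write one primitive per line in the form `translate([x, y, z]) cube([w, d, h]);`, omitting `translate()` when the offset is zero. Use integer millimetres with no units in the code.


translate([353, 235, 0]) cube([3760, 172, 2440]);
translate([353, 3863, 0]) cube([3760, 172, 2440]);
translate([353, 407, 0]) cube([172, 3456, 2440]);
translate([3941, 407, 0]) cube([172, 3456, 2440]);


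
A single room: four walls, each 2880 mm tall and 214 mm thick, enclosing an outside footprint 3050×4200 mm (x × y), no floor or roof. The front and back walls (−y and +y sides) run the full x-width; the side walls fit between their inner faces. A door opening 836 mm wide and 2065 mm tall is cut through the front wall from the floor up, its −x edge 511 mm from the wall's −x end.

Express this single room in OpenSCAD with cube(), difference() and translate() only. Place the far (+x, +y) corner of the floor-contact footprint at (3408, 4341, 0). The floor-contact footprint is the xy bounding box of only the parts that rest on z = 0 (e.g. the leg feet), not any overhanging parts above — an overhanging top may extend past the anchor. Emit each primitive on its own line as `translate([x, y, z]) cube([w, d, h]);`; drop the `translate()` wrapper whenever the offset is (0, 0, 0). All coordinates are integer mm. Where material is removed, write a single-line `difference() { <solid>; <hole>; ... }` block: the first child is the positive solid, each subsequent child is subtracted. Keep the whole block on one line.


difference() { translate([358, 141, 0]) cube([3050, 214, 2880]); translate([869, 141, 0]) cube([836, 214, 2065]); }
translate([358, 4127, 0]) cube([3050, 214, 2880]);
translate([358, 355, 0]) cube([214, 3772, 2880]);
translate([3194, 355, 0]) cube([214, 3772, 2880]);


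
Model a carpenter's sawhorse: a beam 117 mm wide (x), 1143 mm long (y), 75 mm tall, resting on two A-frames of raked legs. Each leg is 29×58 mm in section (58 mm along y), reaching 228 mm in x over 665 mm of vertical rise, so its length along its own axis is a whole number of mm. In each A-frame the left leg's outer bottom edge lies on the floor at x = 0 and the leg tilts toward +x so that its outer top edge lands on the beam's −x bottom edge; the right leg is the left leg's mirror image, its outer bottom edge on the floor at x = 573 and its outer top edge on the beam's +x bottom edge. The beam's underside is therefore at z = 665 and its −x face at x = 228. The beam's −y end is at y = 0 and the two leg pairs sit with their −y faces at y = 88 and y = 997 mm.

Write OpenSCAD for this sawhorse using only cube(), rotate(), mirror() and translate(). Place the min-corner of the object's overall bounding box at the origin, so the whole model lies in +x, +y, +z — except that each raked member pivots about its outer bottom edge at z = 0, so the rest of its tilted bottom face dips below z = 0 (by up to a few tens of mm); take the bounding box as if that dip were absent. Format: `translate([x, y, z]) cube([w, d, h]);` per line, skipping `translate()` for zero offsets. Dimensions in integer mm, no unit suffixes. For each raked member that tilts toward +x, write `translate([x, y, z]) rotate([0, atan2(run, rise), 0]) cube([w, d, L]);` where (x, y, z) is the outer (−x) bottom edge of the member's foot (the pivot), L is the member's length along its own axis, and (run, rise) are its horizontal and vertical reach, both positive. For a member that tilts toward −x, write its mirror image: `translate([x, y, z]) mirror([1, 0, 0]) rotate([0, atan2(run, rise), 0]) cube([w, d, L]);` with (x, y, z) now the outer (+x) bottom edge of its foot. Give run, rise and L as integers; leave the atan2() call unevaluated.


translate([228, 0, 665]) cube([117, 1143, 75]);
translate([0, 88, 0]) rotate([0, atan2(228, 665), 0]) cube([29, 58, 703]);
translate([573, 88, 0]) mirror([1, 0, 0]) rotate([0, atan2(228, 665), 0]) cube([29, 58, 703]);
translate([0, 997, 0]) rotate([0, atan2(228, 665), 0]) cube([29, 58, 703]);
translate([573, 997, 0]) mirror([1, 0, 0]) rotate([0, atan2(228, 665), 0]) cube([29, 58, 703]);


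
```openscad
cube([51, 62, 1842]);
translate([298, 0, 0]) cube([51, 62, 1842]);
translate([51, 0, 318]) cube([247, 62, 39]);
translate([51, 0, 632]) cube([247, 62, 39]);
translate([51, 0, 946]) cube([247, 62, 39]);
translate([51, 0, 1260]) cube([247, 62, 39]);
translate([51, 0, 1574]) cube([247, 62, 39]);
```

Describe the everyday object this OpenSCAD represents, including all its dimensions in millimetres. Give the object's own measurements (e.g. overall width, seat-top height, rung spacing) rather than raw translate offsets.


A straight ladder. Two 51×62 mm vertical rails, 1842 mm tall, stand 349 mm apart (outside-to-outside) with their front faces coplanar on the −y side. 5 rungs, each 62 mm deep and 39 mm tall, span between the inner faces of the rails, front faces flush with the rails. The lowest rung's underside is at z = 318 mm and rungs are spaced 314 mm apart (underside to underside).


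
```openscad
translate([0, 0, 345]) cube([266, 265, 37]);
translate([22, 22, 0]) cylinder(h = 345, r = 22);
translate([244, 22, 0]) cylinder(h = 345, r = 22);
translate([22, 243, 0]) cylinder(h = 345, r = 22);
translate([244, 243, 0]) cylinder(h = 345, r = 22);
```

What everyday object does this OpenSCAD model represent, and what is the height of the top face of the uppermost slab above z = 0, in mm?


A stool. The seat height is 382 mm.

A 266×265×37 slab at z = 345 on four corner cylinders — a stool. The seat top is 345 + 37 = 382 mm.


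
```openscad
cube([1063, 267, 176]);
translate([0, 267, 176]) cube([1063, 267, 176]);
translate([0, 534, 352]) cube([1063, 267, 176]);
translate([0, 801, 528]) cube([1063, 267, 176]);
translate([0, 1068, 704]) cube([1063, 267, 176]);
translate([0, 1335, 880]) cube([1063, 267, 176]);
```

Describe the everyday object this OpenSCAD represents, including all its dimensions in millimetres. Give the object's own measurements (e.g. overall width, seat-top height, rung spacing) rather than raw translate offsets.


A straight staircase of 6 solid steps. Each step is 1063 mm wide (x), 267 mm deep (y, the going) and 176 mm tall (the rise). The first step rests on the floor; each subsequent step sits one going further in +y and one rise higher in +z, directly behind and above the previous step with no overlap.


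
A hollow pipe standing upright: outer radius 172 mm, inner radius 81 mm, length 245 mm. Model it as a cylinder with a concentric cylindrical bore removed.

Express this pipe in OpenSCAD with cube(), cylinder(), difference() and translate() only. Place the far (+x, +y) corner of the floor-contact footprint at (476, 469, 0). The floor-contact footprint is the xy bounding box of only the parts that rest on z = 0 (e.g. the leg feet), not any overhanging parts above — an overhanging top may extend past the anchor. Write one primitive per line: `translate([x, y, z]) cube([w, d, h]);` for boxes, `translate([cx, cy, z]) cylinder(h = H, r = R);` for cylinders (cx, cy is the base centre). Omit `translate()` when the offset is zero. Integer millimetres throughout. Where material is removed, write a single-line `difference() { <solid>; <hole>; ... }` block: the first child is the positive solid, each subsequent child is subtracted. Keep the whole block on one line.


difference() { translate([304, 297, 0]) cylinder(h = 245, r = 172); translate([304, 297, 0]) cylinder(h = 245, r = 81); }


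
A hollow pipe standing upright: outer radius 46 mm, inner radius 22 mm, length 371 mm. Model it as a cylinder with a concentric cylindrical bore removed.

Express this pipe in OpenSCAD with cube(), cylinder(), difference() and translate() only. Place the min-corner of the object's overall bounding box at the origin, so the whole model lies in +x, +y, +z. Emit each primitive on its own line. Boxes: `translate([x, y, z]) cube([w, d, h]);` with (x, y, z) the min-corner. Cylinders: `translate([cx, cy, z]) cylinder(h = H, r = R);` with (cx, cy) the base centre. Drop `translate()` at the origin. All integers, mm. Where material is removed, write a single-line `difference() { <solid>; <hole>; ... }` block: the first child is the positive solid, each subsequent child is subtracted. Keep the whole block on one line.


difference() { translate([46, 46, 0]) cylinder(h = 371, r = 46); translate([46, 46, 0]) cylinder(h = 371, r = 22); }


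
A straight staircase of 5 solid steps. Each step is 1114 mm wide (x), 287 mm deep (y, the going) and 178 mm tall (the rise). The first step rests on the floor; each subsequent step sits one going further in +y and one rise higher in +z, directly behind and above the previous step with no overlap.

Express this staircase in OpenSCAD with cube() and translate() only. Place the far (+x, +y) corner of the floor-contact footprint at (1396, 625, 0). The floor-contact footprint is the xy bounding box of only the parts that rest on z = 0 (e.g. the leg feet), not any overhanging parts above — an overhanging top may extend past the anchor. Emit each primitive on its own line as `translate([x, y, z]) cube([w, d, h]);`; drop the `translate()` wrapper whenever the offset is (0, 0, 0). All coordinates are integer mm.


translate([282, 338, 0]) cube([1114, 287, 178]);
translate([282, 625, 178]) cube([1114, 287, 178]);
translate([282, 912, 356]) cube([1114, 287, 178]);
translate([282, 1199, 534]) cube([1114, 287, 178]);
translate([282, 1486, 712]) cube([1114, 287, 178]);


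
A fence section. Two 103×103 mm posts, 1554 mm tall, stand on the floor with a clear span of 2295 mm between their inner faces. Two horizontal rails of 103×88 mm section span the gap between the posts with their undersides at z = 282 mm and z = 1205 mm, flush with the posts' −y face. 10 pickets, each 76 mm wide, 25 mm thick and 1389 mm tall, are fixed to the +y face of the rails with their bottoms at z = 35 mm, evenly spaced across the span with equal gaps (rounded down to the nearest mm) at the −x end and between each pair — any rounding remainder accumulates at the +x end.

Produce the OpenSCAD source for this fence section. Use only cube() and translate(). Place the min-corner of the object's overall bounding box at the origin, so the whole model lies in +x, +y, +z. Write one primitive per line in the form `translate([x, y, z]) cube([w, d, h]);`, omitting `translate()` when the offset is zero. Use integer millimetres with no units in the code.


cube([103, 103, 1554]);
translate([2398, 0, 0]) cube([103, 103, 1554]);
translate([103, 0, 282]) cube([2295, 103, 88]);
translate([103, 0, 1205]) cube([2295, 103, 88]);
translate([242, 103, 35]) cube([76, 25, 1389]);
translate([457, 103, 35]) cube([76, 25, 1389]);
translate([672, 103, 35]) cube([76, 25, 1389]);
translate([887, 103, 35]) cube([76, 25, 1389]);
translate([1102, 103, 35]) cube([76, 25, 1389]);
translate([1317, 103, 35]) cube([76, 25, 1389]);
translate([1532, 103, 35]) cube([76, 25, 1389]);
translate([1747, 103, 35]) cube([76, 25, 1389]);
translate([1962, 103, 35]) cube([76, 25, 1389]);
translate([2177, 103, 35]) cube([76, 25, 1389]);


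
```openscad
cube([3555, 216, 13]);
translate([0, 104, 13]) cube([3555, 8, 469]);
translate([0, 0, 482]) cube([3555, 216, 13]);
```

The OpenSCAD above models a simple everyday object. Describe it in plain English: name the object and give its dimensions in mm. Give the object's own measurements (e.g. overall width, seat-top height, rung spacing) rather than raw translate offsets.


An I-beam lying along x, 3555 mm long. Overall section height 495 mm. Two flanges 216 mm wide (y) and 13 mm thick, one on the floor and one at the top; a web 8 mm thick runs between them, centred on the flange width.


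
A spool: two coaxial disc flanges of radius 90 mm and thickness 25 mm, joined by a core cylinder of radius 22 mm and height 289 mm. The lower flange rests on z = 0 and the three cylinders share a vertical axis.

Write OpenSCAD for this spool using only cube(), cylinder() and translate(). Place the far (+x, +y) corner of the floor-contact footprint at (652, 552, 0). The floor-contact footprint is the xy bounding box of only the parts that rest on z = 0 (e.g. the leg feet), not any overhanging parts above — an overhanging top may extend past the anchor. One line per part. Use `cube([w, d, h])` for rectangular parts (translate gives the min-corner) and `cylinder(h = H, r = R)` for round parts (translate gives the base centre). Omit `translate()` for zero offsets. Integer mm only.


translate([562, 462, 0]) cylinder(h = 25, r = 90);
translate([562, 462, 25]) cylinder(h = 289, r = 22);
translate([562, 462, 314]) cylinder(h = 25, r = 90);


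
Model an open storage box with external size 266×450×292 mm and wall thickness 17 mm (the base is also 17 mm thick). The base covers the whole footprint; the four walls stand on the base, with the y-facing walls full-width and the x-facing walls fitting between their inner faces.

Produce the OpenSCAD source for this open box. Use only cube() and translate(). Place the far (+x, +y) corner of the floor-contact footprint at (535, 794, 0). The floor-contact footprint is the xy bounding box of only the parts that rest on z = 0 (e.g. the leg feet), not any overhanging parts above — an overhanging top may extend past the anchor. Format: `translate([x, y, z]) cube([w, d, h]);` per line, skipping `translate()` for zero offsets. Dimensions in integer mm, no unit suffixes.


translate([269, 344, 0]) cube([266, 450, 17]);
translate([269, 344, 17]) cube([266, 17, 275]);
translate([269, 777, 17]) cube([266, 17, 275]);
translate([269, 361, 17]) cube([17, 416, 275]);
translate([518, 361, 17]) cube([17, 416, 275]);


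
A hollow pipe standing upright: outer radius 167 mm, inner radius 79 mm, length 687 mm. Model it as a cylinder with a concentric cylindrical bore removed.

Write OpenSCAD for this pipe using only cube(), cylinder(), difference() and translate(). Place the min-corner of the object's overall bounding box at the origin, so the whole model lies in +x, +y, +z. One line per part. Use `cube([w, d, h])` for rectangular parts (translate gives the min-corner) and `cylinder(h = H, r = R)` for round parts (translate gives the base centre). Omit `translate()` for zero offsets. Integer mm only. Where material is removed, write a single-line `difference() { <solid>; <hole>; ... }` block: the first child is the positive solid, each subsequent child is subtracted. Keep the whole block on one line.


difference() { translate([167, 167, 0]) cylinder(h = 687, r = 167); translate([167, 167, 0]) cylinder(h = 687, r = 79); }


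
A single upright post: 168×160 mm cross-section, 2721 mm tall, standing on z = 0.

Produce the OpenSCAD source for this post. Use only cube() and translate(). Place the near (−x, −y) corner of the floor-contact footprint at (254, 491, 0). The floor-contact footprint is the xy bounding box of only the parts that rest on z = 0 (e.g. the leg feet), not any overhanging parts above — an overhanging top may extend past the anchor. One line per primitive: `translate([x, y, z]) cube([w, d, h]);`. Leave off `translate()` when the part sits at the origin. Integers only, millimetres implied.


translate([254, 491, 0]) cube([168, 160, 2721]);


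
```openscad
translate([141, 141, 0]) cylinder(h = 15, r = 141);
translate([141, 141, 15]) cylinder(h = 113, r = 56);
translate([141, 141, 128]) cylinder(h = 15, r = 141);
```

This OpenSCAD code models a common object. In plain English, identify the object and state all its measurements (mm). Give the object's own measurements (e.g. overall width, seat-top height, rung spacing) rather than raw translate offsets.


A spool: two coaxial disc flanges of radius 141 mm and thickness 15 mm, joined by a core cylinder of radius 56 mm and height 113 mm. The lower flange rests on z = 0 and the three cylinders share a vertical axis.


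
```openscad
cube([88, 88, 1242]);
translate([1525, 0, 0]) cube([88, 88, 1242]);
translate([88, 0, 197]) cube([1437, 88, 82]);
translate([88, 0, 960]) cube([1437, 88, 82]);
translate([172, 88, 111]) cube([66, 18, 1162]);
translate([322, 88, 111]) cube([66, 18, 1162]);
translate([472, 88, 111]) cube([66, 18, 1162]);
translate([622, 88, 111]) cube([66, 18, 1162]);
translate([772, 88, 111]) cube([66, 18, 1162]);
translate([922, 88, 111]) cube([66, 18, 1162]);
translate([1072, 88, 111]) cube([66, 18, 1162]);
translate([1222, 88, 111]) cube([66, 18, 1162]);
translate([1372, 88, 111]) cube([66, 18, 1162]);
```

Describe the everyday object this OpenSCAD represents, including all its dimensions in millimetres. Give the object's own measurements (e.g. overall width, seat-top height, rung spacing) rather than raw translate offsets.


A fence section. Two 88×88 mm posts, 1242 mm tall, stand on the floor with a clear span of 1437 mm between their inner faces. Two horizontal rails of 88×82 mm section span the gap between the posts with their undersides at z = 197 mm and z = 960 mm, flush with the posts' −y face. 9 pickets, each 66 mm wide, 18 mm thick and 1162 mm tall, are fixed to the +y face of the rails with their bottoms at z = 111 mm, spaced across the span with a 84 mm gap after the −x post and between neighbouring pickets, with 87 mm left before the +x post.


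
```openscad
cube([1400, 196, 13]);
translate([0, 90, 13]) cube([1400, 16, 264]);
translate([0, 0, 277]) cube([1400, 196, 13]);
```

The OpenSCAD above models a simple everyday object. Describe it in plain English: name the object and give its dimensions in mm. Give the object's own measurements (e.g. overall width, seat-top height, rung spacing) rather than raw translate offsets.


An I-beam lying along x, 1400 mm long. Overall section height 290 mm. Two flanges 196 mm wide (y) and 13 mm thick, one on the floor and one at the top; a web 16 mm thick runs between them, centred on the flange width.
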